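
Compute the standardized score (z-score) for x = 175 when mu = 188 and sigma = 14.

-0.9286

Step 1: Recall the z-score formula: z = (x - mu) / sigma
Step 2: Substitute values: z = (175 - 188) / 14
Step 3: z = -13 / 14 = -0.9286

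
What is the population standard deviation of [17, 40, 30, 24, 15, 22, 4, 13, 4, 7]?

11.0743

Step 1: Compute the mean: 17.6
Step 2: Sum of squared deviations from the mean: 1226.4
Step 3: Population variance = 1226.4 / 10 = 122.64
Step 4: Standard deviation = sqrt(122.64) = 11.0743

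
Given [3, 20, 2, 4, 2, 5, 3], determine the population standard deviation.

5.9727

Step 1: Compute the mean: 5.5714
Step 2: Sum of squared deviations from the mean: 249.7143
Step 3: Population variance = 249.7143 / 7 = 35.6735
Step 4: Standard deviation = sqrt(35.6735) = 5.9727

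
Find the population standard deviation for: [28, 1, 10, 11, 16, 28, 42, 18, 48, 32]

14.094

Step 1: Compute the mean: 23.4
Step 2: Sum of squared deviations from the mean: 1986.4
Step 3: Population variance = 1986.4 / 10 = 198.64
Step 4: Standard deviation = sqrt(198.64) = 14.094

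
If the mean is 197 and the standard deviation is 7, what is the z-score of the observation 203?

0.8571

Step 1: Recall the z-score formula: z = (x - mu) / sigma
Step 2: Substitute values: z = (203 - 197) / 7
Step 3: z = 6 / 7 = 0.8571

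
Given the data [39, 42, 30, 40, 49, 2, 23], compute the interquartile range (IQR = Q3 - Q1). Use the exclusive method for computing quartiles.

19

Step 1: Sort the data: [2, 23, 30, 39, 40, 42, 49]
Step 2: n = 7
Step 3: Using the exclusive quartile method:
  Q1 = 23
  Q2 (median) = 39
  Q3 = 42
  IQR = Q3 - Q1 = 42 - 23 = 19
Step 4: IQR = 19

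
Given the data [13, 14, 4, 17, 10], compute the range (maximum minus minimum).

13

Step 1: Identify the maximum value: max = 17
Step 2: Identify the minimum value: min = 4
Step 3: Range = max - min = 17 - 4 = 13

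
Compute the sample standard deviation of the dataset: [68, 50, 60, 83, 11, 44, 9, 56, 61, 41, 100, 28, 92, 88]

28.5408

Step 1: Compute the mean: 56.5
Step 2: Sum of squared deviations from the mean: 10589.5
Step 3: Sample variance = 10589.5 / 13 = 814.5769
Step 4: Standard deviation = sqrt(814.5769) = 28.5408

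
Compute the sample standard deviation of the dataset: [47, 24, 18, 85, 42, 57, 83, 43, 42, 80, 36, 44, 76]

22.3624

Step 1: Compute the mean: 52.0769
Step 2: Sum of squared deviations from the mean: 6000.9231
Step 3: Sample variance = 6000.9231 / 12 = 500.0769
Step 4: Standard deviation = sqrt(500.0769) = 22.3624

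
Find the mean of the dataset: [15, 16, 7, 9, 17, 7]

11.8333

Step 1: Sum all values: 15 + 16 + 7 + 9 + 17 + 7 = 71
Step 2: Count the number of values: n = 6
Step 3: Mean = sum / n = 71 / 6 = 11.8333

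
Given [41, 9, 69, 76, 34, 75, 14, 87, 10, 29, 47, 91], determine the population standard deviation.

28.9382

Step 1: Compute the mean: 48.5
Step 2: Sum of squared deviations from the mean: 10049
Step 3: Population variance = 10049 / 12 = 837.4167
Step 4: Standard deviation = sqrt(837.4167) = 28.9382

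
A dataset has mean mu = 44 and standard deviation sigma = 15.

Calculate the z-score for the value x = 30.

-0.9333

Step 1: Recall the z-score formula: z = (x - mu) / sigma
Step 2: Substitute values: z = (30 - 44) / 15
Step 3: z = -14 / 15 = -0.9333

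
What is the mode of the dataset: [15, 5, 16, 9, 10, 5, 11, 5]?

5

Step 1: Count the frequency of each value:
  5: appears 3 time(s)
  9: appears 1 time(s)
  10: appears 1 time(s)
  11: appears 1 time(s)
  15: appears 1 time(s)
  16: appears 1 time(s)
Step 2: The value 5 appears most frequently (3 times).
Step 3: Mode = 5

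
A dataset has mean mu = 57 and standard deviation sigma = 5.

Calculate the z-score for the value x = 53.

-0.8

Step 1: Recall the z-score formula: z = (x - mu) / sigma
Step 2: Substitute values: z = (53 - 57) / 5
Step 3: z = -4 / 5 = -0.8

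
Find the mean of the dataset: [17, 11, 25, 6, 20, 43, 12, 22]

19.5

Step 1: Sum all values: 17 + 11 + 25 + 6 + 20 + 43 + 12 + 22 = 156
Step 2: Count the number of values: n = 8
Step 3: Mean = sum / n = 156 / 8 = 19.5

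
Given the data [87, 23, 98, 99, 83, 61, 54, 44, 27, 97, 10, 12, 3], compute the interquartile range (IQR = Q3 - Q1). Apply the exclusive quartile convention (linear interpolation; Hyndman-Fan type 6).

74.5

Step 1: Sort the data: [3, 10, 12, 23, 27, 44, 54, 61, 83, 87, 97, 98, 99]
Step 2: n = 13
Step 3: Using the exclusive quartile method:
  Q1 = 17.5
  Q2 (median) = 54
  Q3 = 92
  IQR = Q3 - Q1 = 92 - 17.5 = 74.5
Step 4: IQR = 74.5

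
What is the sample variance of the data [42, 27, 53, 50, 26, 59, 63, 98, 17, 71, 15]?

641.0545

Step 1: Compute the mean: (42 + 27 + 53 + 50 + 26 + 59 + 63 + 98 + 17 + 71 + 15) / 11 = 47.3636
Step 2: Compute squared deviations from the mean:
  (42 - 47.3636)^2 = 28.7686
  (27 - 47.3636)^2 = 414.6777
  (53 - 47.3636)^2 = 31.7686
  (50 - 47.3636)^2 = 6.9504
  (26 - 47.3636)^2 = 456.405
  (59 - 47.3636)^2 = 135.405
  (63 - 47.3636)^2 = 244.4959
  (98 - 47.3636)^2 = 2564.0413
  (17 - 47.3636)^2 = 921.9504
  (71 - 47.3636)^2 = 558.6777
  (15 - 47.3636)^2 = 1047.405
Step 3: Sum of squared deviations = 6410.5455
Step 4: Sample variance = 6410.5455 / 10 = 641.0545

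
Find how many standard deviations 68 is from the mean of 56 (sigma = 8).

1.5

Step 1: Recall the z-score formula: z = (x - mu) / sigma
Step 2: Substitute values: z = (68 - 56) / 8
Step 3: z = 12 / 8 = 1.5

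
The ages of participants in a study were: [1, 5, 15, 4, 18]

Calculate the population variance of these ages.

44.24

Step 1: Compute the mean: (1 + 5 + 15 + 4 + 18) / 5 = 8.6
Step 2: Compute squared deviations from the mean:
  (1 - 8.6)^2 = 57.76
  (5 - 8.6)^2 = 12.96
  (15 - 8.6)^2 = 40.96
  (4 - 8.6)^2 = 21.16
  (18 - 8.6)^2 = 88.36
Step 3: Sum of squared deviations = 221.2
Step 4: Population variance = 221.2 / 5 = 44.24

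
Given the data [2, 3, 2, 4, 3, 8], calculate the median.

3

Step 1: Sort the data in ascending order: [2, 2, 3, 3, 4, 8]
Step 2: The number of values is n = 6.
Step 3: Since n is even, the median is the average of positions 3 and 4:
  Median = (3 + 3) / 2 = 3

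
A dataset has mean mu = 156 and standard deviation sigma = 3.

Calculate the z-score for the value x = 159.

1

Step 1: Recall the z-score formula: z = (x - mu) / sigma
Step 2: Substitute values: z = (159 - 156) / 3
Step 3: z = 3 / 3 = 1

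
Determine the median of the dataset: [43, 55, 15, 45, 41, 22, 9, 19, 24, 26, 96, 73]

33.5

Step 1: Sort the data in ascending order: [9, 15, 19, 22, 24, 26, 41, 43, 45, 55, 73, 96]
Step 2: The number of values is n = 12.
Step 3: Since n is even, the median is the average of positions 6 and 7:
  Median = (26 + 41) / 2 = 33.5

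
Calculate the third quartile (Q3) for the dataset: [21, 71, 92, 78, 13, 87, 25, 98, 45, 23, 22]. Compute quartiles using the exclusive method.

87

Step 1: Sort the data: [13, 21, 22, 23, 25, 45, 71, 78, 87, 92, 98]
Step 2: n = 11
Step 3: Using the exclusive quartile method:
  Q1 = 22
  Q2 (median) = 45
  Q3 = 87
  IQR = Q3 - Q1 = 87 - 22 = 65
Step 4: Q3 = 87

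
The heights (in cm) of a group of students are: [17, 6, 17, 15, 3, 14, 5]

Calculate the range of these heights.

14

Step 1: Identify the maximum value: max = 17
Step 2: Identify the minimum value: min = 3
Step 3: Range = max - min = 17 - 3 = 14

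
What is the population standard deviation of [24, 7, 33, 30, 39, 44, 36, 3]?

13.8924

Step 1: Compute the mean: 27
Step 2: Sum of squared deviations from the mean: 1544
Step 3: Population variance = 1544 / 8 = 193
Step 4: Standard deviation = sqrt(193) = 13.8924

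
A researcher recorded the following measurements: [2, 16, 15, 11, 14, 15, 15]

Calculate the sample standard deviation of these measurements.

4.9281

Step 1: Compute the mean: 12.5714
Step 2: Sum of squared deviations from the mean: 145.7143
Step 3: Sample variance = 145.7143 / 6 = 24.2857
Step 4: Standard deviation = sqrt(24.2857) = 4.9281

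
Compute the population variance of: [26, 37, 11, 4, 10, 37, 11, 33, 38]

171.5556

Step 1: Compute the mean: (26 + 37 + 11 + 4 + 10 + 37 + 11 + 33 + 38) / 9 = 23
Step 2: Compute squared deviations from the mean:
  (26 - 23)^2 = 9
  (37 - 23)^2 = 196
  (11 - 23)^2 = 144
  (4 - 23)^2 = 361
  (10 - 23)^2 = 169
  (37 - 23)^2 = 196
  (11 - 23)^2 = 144
  (33 - 23)^2 = 100
  (38 - 23)^2 = 225
Step 3: Sum of squared deviations = 1544
Step 4: Population variance = 1544 / 9 = 171.5556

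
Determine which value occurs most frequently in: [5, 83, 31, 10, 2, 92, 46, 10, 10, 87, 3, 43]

10

Step 1: Count the frequency of each value:
  2: appears 1 time(s)
  3: appears 1 time(s)
  5: appears 1 time(s)
  10: appears 3 time(s)
  31: appears 1 time(s)
  43: appears 1 time(s)
  46: appears 1 time(s)
  83: appears 1 time(s)
  87: appears 1 time(s)
  92: appears 1 time(s)
Step 2: The value 10 appears most frequently (3 times).
Step 3: Mode = 10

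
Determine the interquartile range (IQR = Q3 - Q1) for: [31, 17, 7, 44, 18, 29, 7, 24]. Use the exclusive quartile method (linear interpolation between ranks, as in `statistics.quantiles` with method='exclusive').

21

Step 1: Sort the data: [7, 7, 17, 18, 24, 29, 31, 44]
Step 2: n = 8
Step 3: Using the exclusive quartile method:
  Q1 = 9.5
  Q2 (median) = 21
  Q3 = 30.5
  IQR = Q3 - Q1 = 30.5 - 9.5 = 21
Step 4: IQR = 21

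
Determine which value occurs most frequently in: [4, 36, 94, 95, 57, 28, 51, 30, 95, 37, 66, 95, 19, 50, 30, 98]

95

Step 1: Count the frequency of each value:
  4: appears 1 time(s)
  19: appears 1 time(s)
  28: appears 1 time(s)
  30: appears 2 time(s)
  36: appears 1 time(s)
  37: appears 1 time(s)
  50: appears 1 time(s)
  51: appears 1 time(s)
  57: appears 1 time(s)
  66: appears 1 time(s)
  94: appears 1 time(s)
  95: appears 3 time(s)
  98: appears 1 time(s)
Step 2: The value 95 appears most frequently (3 times).
Step 3: Mode = 95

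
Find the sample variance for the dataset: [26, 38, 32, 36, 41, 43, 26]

46.619

Step 1: Compute the mean: (26 + 38 + 32 + 36 + 41 + 43 + 26) / 7 = 34.5714
Step 2: Compute squared deviations from the mean:
  (26 - 34.5714)^2 = 73.4694
  (38 - 34.5714)^2 = 11.7551
  (32 - 34.5714)^2 = 6.6122
  (36 - 34.5714)^2 = 2.0408
  (41 - 34.5714)^2 = 41.3265
  (43 - 34.5714)^2 = 71.0408
  (26 - 34.5714)^2 = 73.4694
Step 3: Sum of squared deviations = 279.7143
Step 4: Sample variance = 279.7143 / 6 = 46.619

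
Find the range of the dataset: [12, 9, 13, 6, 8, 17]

11

Step 1: Identify the maximum value: max = 17
Step 2: Identify the minimum value: min = 6
Step 3: Range = max - min = 17 - 6 = 11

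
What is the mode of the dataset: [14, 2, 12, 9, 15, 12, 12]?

12

Step 1: Count the frequency of each value:
  2: appears 1 time(s)
  9: appears 1 time(s)
  12: appears 3 time(s)
  14: appears 1 time(s)
  15: appears 1 time(s)
Step 2: The value 12 appears most frequently (3 times).
Step 3: Mode = 12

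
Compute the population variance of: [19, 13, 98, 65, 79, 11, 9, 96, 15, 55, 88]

1246.5124

Step 1: Compute the mean: (19 + 13 + 98 + 65 + 79 + 11 + 9 + 96 + 15 + 55 + 88) / 11 = 49.8182
Step 2: Compute squared deviations from the mean:
  (19 - 49.8182)^2 = 949.7603
  (13 - 49.8182)^2 = 1355.5785
  (98 - 49.8182)^2 = 2321.4876
  (65 - 49.8182)^2 = 230.4876
  (79 - 49.8182)^2 = 851.5785
  (11 - 49.8182)^2 = 1506.8512
  (9 - 49.8182)^2 = 1666.124
  (96 - 49.8182)^2 = 2132.7603
  (15 - 49.8182)^2 = 1212.3058
  (55 - 49.8182)^2 = 26.8512
  (88 - 49.8182)^2 = 1457.8512
Step 3: Sum of squared deviations = 13711.6364
Step 4: Population variance = 13711.6364 / 11 = 1246.5124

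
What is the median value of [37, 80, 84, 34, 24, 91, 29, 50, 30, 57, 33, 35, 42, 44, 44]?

42

Step 1: Sort the data in ascending order: [24, 29, 30, 33, 34, 35, 37, 42, 44, 44, 50, 57, 80, 84, 91]
Step 2: The number of values is n = 15.
Step 3: Since n is odd, the median is the middle value at position 8: 42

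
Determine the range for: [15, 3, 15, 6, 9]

12

Step 1: Identify the maximum value: max = 15
Step 2: Identify the minimum value: min = 3
Step 3: Range = max - min = 15 - 3 = 12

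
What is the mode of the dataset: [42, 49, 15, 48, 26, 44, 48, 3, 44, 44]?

44

Step 1: Count the frequency of each value:
  3: appears 1 time(s)
  15: appears 1 time(s)
  26: appears 1 time(s)
  42: appears 1 time(s)
  44: appears 3 time(s)
  48: appears 2 time(s)
  49: appears 1 time(s)
Step 2: The value 44 appears most frequently (3 times).
Step 3: Mode = 44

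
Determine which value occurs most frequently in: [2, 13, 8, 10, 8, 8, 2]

8

Step 1: Count the frequency of each value:
  2: appears 2 time(s)
  8: appears 3 time(s)
  10: appears 1 time(s)
  13: appears 1 time(s)
Step 2: The value 8 appears most frequently (3 times).
Step 3: Mode = 8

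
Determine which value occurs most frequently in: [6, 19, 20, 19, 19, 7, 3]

19

Step 1: Count the frequency of each value:
  3: appears 1 time(s)
  6: appears 1 time(s)
  7: appears 1 time(s)
  19: appears 3 time(s)
  20: appears 1 time(s)
Step 2: The value 19 appears most frequently (3 times).
Step 3: Mode = 19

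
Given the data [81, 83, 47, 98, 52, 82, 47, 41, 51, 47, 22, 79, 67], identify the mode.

47

Step 1: Count the frequency of each value:
  22: appears 1 time(s)
  41: appears 1 time(s)
  47: appears 3 time(s)
  51: appears 1 time(s)
  52: appears 1 time(s)
  67: appears 1 time(s)
  79: appears 1 time(s)
  81: appears 1 time(s)
  82: appears 1 time(s)
  83: appears 1 time(s)
  98: appears 1 time(s)
Step 2: The value 47 appears most frequently (3 times).
Step 3: Mode = 47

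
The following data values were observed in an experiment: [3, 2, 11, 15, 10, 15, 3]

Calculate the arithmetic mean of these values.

8.4286

Step 1: Sum all values: 3 + 2 + 11 + 15 + 10 + 15 + 3 = 59
Step 2: Count the number of values: n = 7
Step 3: Mean = sum / n = 59 / 7 = 8.4286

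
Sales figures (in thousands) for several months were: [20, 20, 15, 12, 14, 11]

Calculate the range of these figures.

9

Step 1: Identify the maximum value: max = 20
Step 2: Identify the minimum value: min = 11
Step 3: Range = max - min = 20 - 11 = 9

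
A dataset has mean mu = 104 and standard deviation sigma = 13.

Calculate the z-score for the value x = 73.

-2.3846

Step 1: Recall the z-score formula: z = (x - mu) / sigma
Step 2: Substitute values: z = (73 - 104) / 13
Step 3: z = -31 / 13 = -2.3846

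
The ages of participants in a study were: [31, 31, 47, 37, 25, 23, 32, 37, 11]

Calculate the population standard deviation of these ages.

9.5814

Step 1: Compute the mean: 30.4444
Step 2: Sum of squared deviations from the mean: 826.2222
Step 3: Population variance = 826.2222 / 9 = 91.8025
Step 4: Standard deviation = sqrt(91.8025) = 9.5814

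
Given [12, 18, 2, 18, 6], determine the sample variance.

51.2

Step 1: Compute the mean: (12 + 18 + 2 + 18 + 6) / 5 = 11.2
Step 2: Compute squared deviations from the mean:
  (12 - 11.2)^2 = 0.64
  (18 - 11.2)^2 = 46.24
  (2 - 11.2)^2 = 84.64
  (18 - 11.2)^2 = 46.24
  (6 - 11.2)^2 = 27.04
Step 3: Sum of squared deviations = 204.8
Step 4: Sample variance = 204.8 / 4 = 51.2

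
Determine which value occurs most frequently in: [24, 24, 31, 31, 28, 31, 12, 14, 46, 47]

31

Step 1: Count the frequency of each value:
  12: appears 1 time(s)
  14: appears 1 time(s)
  24: appears 2 time(s)
  28: appears 1 time(s)
  31: appears 3 time(s)
  46: appears 1 time(s)
  47: appears 1 time(s)
Step 2: The value 31 appears most frequently (3 times).
Step 3: Mode = 31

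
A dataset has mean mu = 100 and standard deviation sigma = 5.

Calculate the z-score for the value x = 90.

-2

Step 1: Recall the z-score formula: z = (x - mu) / sigma
Step 2: Substitute values: z = (90 - 100) / 5
Step 3: z = -10 / 5 = -2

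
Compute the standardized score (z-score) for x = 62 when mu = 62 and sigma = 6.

0

Step 1: Recall the z-score formula: z = (x - mu) / sigma
Step 2: Substitute values: z = (62 - 62) / 6
Step 3: z = 0 / 6 = 0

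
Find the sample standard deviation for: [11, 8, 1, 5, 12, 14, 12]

4.6188

Step 1: Compute the mean: 9
Step 2: Sum of squared deviations from the mean: 128
Step 3: Sample variance = 128 / 6 = 21.3333
Step 4: Standard deviation = sqrt(21.3333) = 4.6188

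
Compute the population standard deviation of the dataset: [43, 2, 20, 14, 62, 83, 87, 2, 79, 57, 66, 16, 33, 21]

29.2066

Step 1: Compute the mean: 41.7857
Step 2: Sum of squared deviations from the mean: 11942.3571
Step 3: Population variance = 11942.3571 / 14 = 853.0255
Step 4: Standard deviation = sqrt(853.0255) = 29.2066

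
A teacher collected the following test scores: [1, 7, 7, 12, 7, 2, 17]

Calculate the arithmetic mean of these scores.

7.5714

Step 1: Sum all values: 1 + 7 + 7 + 12 + 7 + 2 + 17 = 53
Step 2: Count the number of values: n = 7
Step 3: Mean = sum / n = 53 / 7 = 7.5714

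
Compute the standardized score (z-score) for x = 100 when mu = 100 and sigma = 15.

0

Step 1: Recall the z-score formula: z = (x - mu) / sigma
Step 2: Substitute values: z = (100 - 100) / 15
Step 3: z = 0 / 15 = 0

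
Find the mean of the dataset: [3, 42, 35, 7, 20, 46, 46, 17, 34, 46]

29.6

Step 1: Sum all values: 3 + 42 + 35 + 7 + 20 + 46 + 46 + 17 + 34 + 46 = 296
Step 2: Count the number of values: n = 10
Step 3: Mean = sum / n = 296 / 10 = 29.6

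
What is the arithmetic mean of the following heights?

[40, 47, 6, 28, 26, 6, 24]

25.2857

Step 1: Sum all values: 40 + 47 + 6 + 28 + 26 + 6 + 24 = 177
Step 2: Count the number of values: n = 7
Step 3: Mean = sum / n = 177 / 7 = 25.2857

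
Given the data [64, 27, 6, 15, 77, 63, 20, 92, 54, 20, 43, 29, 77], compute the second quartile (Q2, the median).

43

Step 1: Sort the data: [6, 15, 20, 20, 27, 29, 43, 54, 63, 64, 77, 77, 92]
Step 2: n = 13
Step 3: Q2 is the median. Since n is odd, it is the middle value at position 7: 43
Step 4: Q2 = 43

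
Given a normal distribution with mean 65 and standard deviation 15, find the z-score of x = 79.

0.9333

Step 1: Recall the z-score formula: z = (x - mu) / sigma
Step 2: Substitute values: z = (79 - 65) / 15
Step 3: z = 14 / 15 = 0.9333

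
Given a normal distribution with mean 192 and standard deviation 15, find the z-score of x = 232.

2.6667

Step 1: Recall the z-score formula: z = (x - mu) / sigma
Step 2: Substitute values: z = (232 - 192) / 15
Step 3: z = 40 / 15 = 2.6667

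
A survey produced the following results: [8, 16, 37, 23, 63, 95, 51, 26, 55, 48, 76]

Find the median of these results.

48

Step 1: Sort the data in ascending order: [8, 16, 23, 26, 37, 48, 51, 55, 63, 76, 95]
Step 2: The number of values is n = 11.
Step 3: Since n is odd, the median is the middle value at position 6: 48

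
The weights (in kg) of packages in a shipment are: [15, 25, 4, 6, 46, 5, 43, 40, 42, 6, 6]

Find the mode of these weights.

6

Step 1: Count the frequency of each value:
  4: appears 1 time(s)
  5: appears 1 time(s)
  6: appears 3 time(s)
  15: appears 1 time(s)
  25: appears 1 time(s)
  40: appears 1 time(s)
  42: appears 1 time(s)
  43: appears 1 time(s)
  46: appears 1 time(s)
Step 2: The value 6 appears most frequently (3 times).
Step 3: Mode = 6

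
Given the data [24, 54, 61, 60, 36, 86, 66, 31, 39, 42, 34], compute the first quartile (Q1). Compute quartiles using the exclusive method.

34

Step 1: Sort the data: [24, 31, 34, 36, 39, 42, 54, 60, 61, 66, 86]
Step 2: n = 11
Step 3: Using the exclusive quartile method:
  Q1 = 34
  Q2 (median) = 42
  Q3 = 61
  IQR = Q3 - Q1 = 61 - 34 = 27
Step 4: Q1 = 34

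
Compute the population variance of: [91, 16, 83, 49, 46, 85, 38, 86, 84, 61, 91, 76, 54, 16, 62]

613.4489

Step 1: Compute the mean: (91 + 16 + 83 + 49 + 46 + 85 + 38 + 86 + 84 + 61 + 91 + 76 + 54 + 16 + 62) / 15 = 62.5333
Step 2: Compute squared deviations from the mean:
  (91 - 62.5333)^2 = 810.3511
  (16 - 62.5333)^2 = 2165.3511
  (83 - 62.5333)^2 = 418.8844
  (49 - 62.5333)^2 = 183.1511
  (46 - 62.5333)^2 = 273.3511
  (85 - 62.5333)^2 = 504.7511
  (38 - 62.5333)^2 = 601.8844
  (86 - 62.5333)^2 = 550.6844
  (84 - 62.5333)^2 = 460.8178
  (61 - 62.5333)^2 = 2.3511
  (91 - 62.5333)^2 = 810.3511
  (76 - 62.5333)^2 = 181.3511
  (54 - 62.5333)^2 = 72.8178
  (16 - 62.5333)^2 = 2165.3511
  (62 - 62.5333)^2 = 0.2844
Step 3: Sum of squared deviations = 9201.7333
Step 4: Population variance = 9201.7333 / 15 = 613.4489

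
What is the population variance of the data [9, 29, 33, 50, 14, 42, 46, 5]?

264.25

Step 1: Compute the mean: (9 + 29 + 33 + 50 + 14 + 42 + 46 + 5) / 8 = 28.5
Step 2: Compute squared deviations from the mean:
  (9 - 28.5)^2 = 380.25
  (29 - 28.5)^2 = 0.25
  (33 - 28.5)^2 = 20.25
  (50 - 28.5)^2 = 462.25
  (14 - 28.5)^2 = 210.25
  (42 - 28.5)^2 = 182.25
  (46 - 28.5)^2 = 306.25
  (5 - 28.5)^2 = 552.25
Step 3: Sum of squared deviations = 2114
Step 4: Population variance = 2114 / 8 = 264.25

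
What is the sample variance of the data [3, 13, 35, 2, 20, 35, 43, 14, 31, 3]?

231.8778

Step 1: Compute the mean: (3 + 13 + 35 + 2 + 20 + 35 + 43 + 14 + 31 + 3) / 10 = 19.9
Step 2: Compute squared deviations from the mean:
  (3 - 19.9)^2 = 285.61
  (13 - 19.9)^2 = 47.61
  (35 - 19.9)^2 = 228.01
  (2 - 19.9)^2 = 320.41
  (20 - 19.9)^2 = 0.01
  (35 - 19.9)^2 = 228.01
  (43 - 19.9)^2 = 533.61
  (14 - 19.9)^2 = 34.81
  (31 - 19.9)^2 = 123.21
  (3 - 19.9)^2 = 285.61
Step 3: Sum of squared deviations = 2086.9
Step 4: Sample variance = 2086.9 / 9 = 231.8778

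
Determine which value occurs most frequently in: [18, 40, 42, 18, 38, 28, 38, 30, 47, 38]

38

Step 1: Count the frequency of each value:
  18: appears 2 time(s)
  28: appears 1 time(s)
  30: appears 1 time(s)
  38: appears 3 time(s)
  40: appears 1 time(s)
  42: appears 1 time(s)
  47: appears 1 time(s)
Step 2: The value 38 appears most frequently (3 times).
Step 3: Mode = 38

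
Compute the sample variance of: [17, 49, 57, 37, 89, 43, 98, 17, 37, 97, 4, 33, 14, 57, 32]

886.1143

Step 1: Compute the mean: (17 + 49 + 57 + 37 + 89 + 43 + 98 + 17 + 37 + 97 + 4 + 33 + 14 + 57 + 32) / 15 = 45.4
Step 2: Compute squared deviations from the mean:
  (17 - 45.4)^2 = 806.56
  (49 - 45.4)^2 = 12.96
  (57 - 45.4)^2 = 134.56
  (37 - 45.4)^2 = 70.56
  (89 - 45.4)^2 = 1900.96
  (43 - 45.4)^2 = 5.76
  (98 - 45.4)^2 = 2766.76
  (17 - 45.4)^2 = 806.56
  (37 - 45.4)^2 = 70.56
  (97 - 45.4)^2 = 2662.56
  (4 - 45.4)^2 = 1713.96
  (33 - 45.4)^2 = 153.76
  (14 - 45.4)^2 = 985.96
  (57 - 45.4)^2 = 134.56
  (32 - 45.4)^2 = 179.56
Step 3: Sum of squared deviations = 12405.6
Step 4: Sample variance = 12405.6 / 14 = 886.1143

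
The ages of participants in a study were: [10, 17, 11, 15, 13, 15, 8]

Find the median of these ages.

13

Step 1: Sort the data in ascending order: [8, 10, 11, 13, 15, 15, 17]
Step 2: The number of values is n = 7.
Step 3: Since n is odd, the median is the middle value at position 4: 13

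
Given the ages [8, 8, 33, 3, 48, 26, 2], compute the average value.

18.2857

Step 1: Sum all values: 8 + 8 + 33 + 3 + 48 + 26 + 2 = 128
Step 2: Count the number of values: n = 7
Step 3: Mean = sum / n = 128 / 7 = 18.2857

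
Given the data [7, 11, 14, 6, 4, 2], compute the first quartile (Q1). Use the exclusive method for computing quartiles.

3.5

Step 1: Sort the data: [2, 4, 6, 7, 11, 14]
Step 2: n = 6
Step 3: Using the exclusive quartile method:
  Q1 = 3.5
  Q2 (median) = 6.5
  Q3 = 11.75
  IQR = Q3 - Q1 = 11.75 - 3.5 = 8.25
Step 4: Q1 = 3.5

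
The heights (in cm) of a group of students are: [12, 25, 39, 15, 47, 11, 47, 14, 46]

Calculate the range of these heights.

36

Step 1: Identify the maximum value: max = 47
Step 2: Identify the minimum value: min = 11
Step 3: Range = max - min = 47 - 11 = 36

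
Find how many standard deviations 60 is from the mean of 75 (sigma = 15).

-1

Step 1: Recall the z-score formula: z = (x - mu) / sigma
Step 2: Substitute values: z = (60 - 75) / 15
Step 3: z = -15 / 15 = -1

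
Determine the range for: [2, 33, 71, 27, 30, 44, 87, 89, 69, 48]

87

Step 1: Identify the maximum value: max = 89
Step 2: Identify the minimum value: min = 2
Step 3: Range = max - min = 89 - 2 = 87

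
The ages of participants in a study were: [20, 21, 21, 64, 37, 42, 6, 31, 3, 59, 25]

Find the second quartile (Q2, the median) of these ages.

25

Step 1: Sort the data: [3, 6, 20, 21, 21, 25, 31, 37, 42, 59, 64]
Step 2: n = 11
Step 3: Q2 is the median. Since n is odd, it is the middle value at position 6: 25
Step 4: Q2 = 25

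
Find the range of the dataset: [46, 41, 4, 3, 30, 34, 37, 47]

44

Step 1: Identify the maximum value: max = 47
Step 2: Identify the minimum value: min = 3
Step 3: Range = max - min = 47 - 3 = 44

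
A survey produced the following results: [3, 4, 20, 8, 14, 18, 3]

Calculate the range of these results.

17

Step 1: Identify the maximum value: max = 20
Step 2: Identify the minimum value: min = 3
Step 3: Range = max - min = 20 - 3 = 17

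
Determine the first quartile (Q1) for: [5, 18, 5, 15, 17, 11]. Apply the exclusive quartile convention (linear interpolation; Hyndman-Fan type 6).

5

Step 1: Sort the data: [5, 5, 11, 15, 17, 18]
Step 2: n = 6
Step 3: Using the exclusive quartile method:
  Q1 = 5
  Q2 (median) = 13
  Q3 = 17.25
  IQR = Q3 - Q1 = 17.25 - 5 = 12.25
Step 4: Q1 = 5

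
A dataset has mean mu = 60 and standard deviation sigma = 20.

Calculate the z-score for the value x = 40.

-1

Step 1: Recall the z-score formula: z = (x - mu) / sigma
Step 2: Substitute values: z = (40 - 60) / 20
Step 3: z = -20 / 20 = -1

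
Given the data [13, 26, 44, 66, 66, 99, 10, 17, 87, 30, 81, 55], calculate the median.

49.5

Step 1: Sort the data in ascending order: [10, 13, 17, 26, 30, 44, 55, 66, 66, 81, 87, 99]
Step 2: The number of values is n = 12.
Step 3: Since n is even, the median is the average of positions 6 and 7:
  Median = (44 + 55) / 2 = 49.5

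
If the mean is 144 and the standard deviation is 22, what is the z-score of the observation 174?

1.3636

Step 1: Recall the z-score formula: z = (x - mu) / sigma
Step 2: Substitute values: z = (174 - 144) / 22
Step 3: z = 30 / 22 = 1.3636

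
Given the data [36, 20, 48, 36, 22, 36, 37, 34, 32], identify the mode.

36

Step 1: Count the frequency of each value:
  20: appears 1 time(s)
  22: appears 1 time(s)
  32: appears 1 time(s)
  34: appears 1 time(s)
  36: appears 3 time(s)
  37: appears 1 time(s)
  48: appears 1 time(s)
Step 2: The value 36 appears most frequently (3 times).
Step 3: Mode = 36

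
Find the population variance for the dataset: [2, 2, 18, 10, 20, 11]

48.5833

Step 1: Compute the mean: (2 + 2 + 18 + 10 + 20 + 11) / 6 = 10.5
Step 2: Compute squared deviations from the mean:
  (2 - 10.5)^2 = 72.25
  (2 - 10.5)^2 = 72.25
  (18 - 10.5)^2 = 56.25
  (10 - 10.5)^2 = 0.25
  (20 - 10.5)^2 = 90.25
  (11 - 10.5)^2 = 0.25
Step 3: Sum of squared deviations = 291.5
Step 4: Population variance = 291.5 / 6 = 48.5833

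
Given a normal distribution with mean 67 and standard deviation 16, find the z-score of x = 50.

-1.0625

Step 1: Recall the z-score formula: z = (x - mu) / sigma
Step 2: Substitute values: z = (50 - 67) / 16
Step 3: z = -17 / 16 = -1.0625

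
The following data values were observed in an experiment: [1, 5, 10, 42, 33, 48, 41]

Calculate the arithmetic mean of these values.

25.7143

Step 1: Sum all values: 1 + 5 + 10 + 42 + 33 + 48 + 41 = 180
Step 2: Count the number of values: n = 7
Step 3: Mean = sum / n = 180 / 7 = 25.7143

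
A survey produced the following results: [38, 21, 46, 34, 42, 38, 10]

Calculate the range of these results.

36

Step 1: Identify the maximum value: max = 46
Step 2: Identify the minimum value: min = 10
Step 3: Range = max - min = 46 - 10 = 36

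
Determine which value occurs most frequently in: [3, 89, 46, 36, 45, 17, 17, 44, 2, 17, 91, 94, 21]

17

Step 1: Count the frequency of each value:
  2: appears 1 time(s)
  3: appears 1 time(s)
  17: appears 3 time(s)
  21: appears 1 time(s)
  36: appears 1 time(s)
  44: appears 1 time(s)
  45: appears 1 time(s)
  46: appears 1 time(s)
  89: appears 1 time(s)
  91: appears 1 time(s)
  94: appears 1 time(s)
Step 2: The value 17 appears most frequently (3 times).
Step 3: Mode = 17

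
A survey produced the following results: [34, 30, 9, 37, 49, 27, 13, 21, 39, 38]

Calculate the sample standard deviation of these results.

12.428

Step 1: Compute the mean: 29.7
Step 2: Sum of squared deviations from the mean: 1390.1
Step 3: Sample variance = 1390.1 / 9 = 154.4556
Step 4: Standard deviation = sqrt(154.4556) = 12.428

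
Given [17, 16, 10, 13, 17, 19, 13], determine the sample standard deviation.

3.1091

Step 1: Compute the mean: 15
Step 2: Sum of squared deviations from the mean: 58
Step 3: Sample variance = 58 / 6 = 9.6667
Step 4: Standard deviation = sqrt(9.6667) = 3.1091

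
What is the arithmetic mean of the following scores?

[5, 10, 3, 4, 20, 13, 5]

8.5714

Step 1: Sum all values: 5 + 10 + 3 + 4 + 20 + 13 + 5 = 60
Step 2: Count the number of values: n = 7
Step 3: Mean = sum / n = 60 / 7 = 8.5714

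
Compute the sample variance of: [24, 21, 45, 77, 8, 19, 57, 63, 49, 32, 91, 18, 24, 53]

609.0385

Step 1: Compute the mean: (24 + 21 + 45 + 77 + 8 + 19 + 57 + 63 + 49 + 32 + 91 + 18 + 24 + 53) / 14 = 41.5
Step 2: Compute squared deviations from the mean:
  (24 - 41.5)^2 = 306.25
  (21 - 41.5)^2 = 420.25
  (45 - 41.5)^2 = 12.25
  (77 - 41.5)^2 = 1260.25
  (8 - 41.5)^2 = 1122.25
  (19 - 41.5)^2 = 506.25
  (57 - 41.5)^2 = 240.25
  (63 - 41.5)^2 = 462.25
  (49 - 41.5)^2 = 56.25
  (32 - 41.5)^2 = 90.25
  (91 - 41.5)^2 = 2450.25
  (18 - 41.5)^2 = 552.25
  (24 - 41.5)^2 = 306.25
  (53 - 41.5)^2 = 132.25
Step 3: Sum of squared deviations = 7917.5
Step 4: Sample variance = 7917.5 / 13 = 609.0385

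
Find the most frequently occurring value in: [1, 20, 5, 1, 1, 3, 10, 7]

1

Step 1: Count the frequency of each value:
  1: appears 3 time(s)
  3: appears 1 time(s)
  5: appears 1 time(s)
  7: appears 1 time(s)
  10: appears 1 time(s)
  20: appears 1 time(s)
Step 2: The value 1 appears most frequently (3 times).
Step 3: Mode = 1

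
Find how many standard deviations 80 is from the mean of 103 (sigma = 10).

-2.3

Step 1: Recall the z-score formula: z = (x - mu) / sigma
Step 2: Substitute values: z = (80 - 103) / 10
Step 3: z = -23 / 10 = -2.3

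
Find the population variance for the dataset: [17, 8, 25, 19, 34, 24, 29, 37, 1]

122.2469

Step 1: Compute the mean: (17 + 8 + 25 + 19 + 34 + 24 + 29 + 37 + 1) / 9 = 21.5556
Step 2: Compute squared deviations from the mean:
  (17 - 21.5556)^2 = 20.7531
  (8 - 21.5556)^2 = 183.7531
  (25 - 21.5556)^2 = 11.8642
  (19 - 21.5556)^2 = 6.5309
  (34 - 21.5556)^2 = 154.8642
  (24 - 21.5556)^2 = 5.9753
  (29 - 21.5556)^2 = 55.4198
  (37 - 21.5556)^2 = 238.5309
  (1 - 21.5556)^2 = 422.5309
Step 3: Sum of squared deviations = 1100.2222
Step 4: Population variance = 1100.2222 / 9 = 122.2469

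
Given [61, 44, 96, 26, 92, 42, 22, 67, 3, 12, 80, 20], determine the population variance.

925.0764

Step 1: Compute the mean: (61 + 44 + 96 + 26 + 92 + 42 + 22 + 67 + 3 + 12 + 80 + 20) / 12 = 47.0833
Step 2: Compute squared deviations from the mean:
  (61 - 47.0833)^2 = 193.6736
  (44 - 47.0833)^2 = 9.5069
  (96 - 47.0833)^2 = 2392.8403
  (26 - 47.0833)^2 = 444.5069
  (92 - 47.0833)^2 = 2017.5069
  (42 - 47.0833)^2 = 25.8403
  (22 - 47.0833)^2 = 629.1736
  (67 - 47.0833)^2 = 396.6736
  (3 - 47.0833)^2 = 1943.3403
  (12 - 47.0833)^2 = 1230.8403
  (80 - 47.0833)^2 = 1083.5069
  (20 - 47.0833)^2 = 733.5069
Step 3: Sum of squared deviations = 11100.9167
Step 4: Population variance = 11100.9167 / 12 = 925.0764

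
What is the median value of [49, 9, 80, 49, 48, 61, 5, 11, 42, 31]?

45

Step 1: Sort the data in ascending order: [5, 9, 11, 31, 42, 48, 49, 49, 61, 80]
Step 2: The number of values is n = 10.
Step 3: Since n is even, the median is the average of positions 5 and 6:
  Median = (42 + 48) / 2 = 45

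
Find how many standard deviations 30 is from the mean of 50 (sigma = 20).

-1

Step 1: Recall the z-score formula: z = (x - mu) / sigma
Step 2: Substitute values: z = (30 - 50) / 20
Step 3: z = -20 / 20 = -1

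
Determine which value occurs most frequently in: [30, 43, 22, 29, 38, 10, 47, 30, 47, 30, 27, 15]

30

Step 1: Count the frequency of each value:
  10: appears 1 time(s)
  15: appears 1 time(s)
  22: appears 1 time(s)
  27: appears 1 time(s)
  29: appears 1 time(s)
  30: appears 3 time(s)
  38: appears 1 time(s)
  43: appears 1 time(s)
  47: appears 2 time(s)
Step 2: The value 30 appears most frequently (3 times).
Step 3: Mode = 30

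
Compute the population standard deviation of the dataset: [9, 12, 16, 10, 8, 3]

3.9441

Step 1: Compute the mean: 9.6667
Step 2: Sum of squared deviations from the mean: 93.3333
Step 3: Population variance = 93.3333 / 6 = 15.5556
Step 4: Standard deviation = sqrt(15.5556) = 3.9441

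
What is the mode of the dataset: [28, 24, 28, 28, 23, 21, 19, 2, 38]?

28

Step 1: Count the frequency of each value:
  2: appears 1 time(s)
  19: appears 1 time(s)
  21: appears 1 time(s)
  23: appears 1 time(s)
  24: appears 1 time(s)
  28: appears 3 time(s)
  38: appears 1 time(s)
Step 2: The value 28 appears most frequently (3 times).
Step 3: Mode = 28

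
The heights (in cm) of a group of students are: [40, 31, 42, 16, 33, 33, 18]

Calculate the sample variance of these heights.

100.2857

Step 1: Compute the mean: (40 + 31 + 42 + 16 + 33 + 33 + 18) / 7 = 30.4286
Step 2: Compute squared deviations from the mean:
  (40 - 30.4286)^2 = 91.6122
  (31 - 30.4286)^2 = 0.3265
  (42 - 30.4286)^2 = 133.898
  (16 - 30.4286)^2 = 208.1837
  (33 - 30.4286)^2 = 6.6122
  (33 - 30.4286)^2 = 6.6122
  (18 - 30.4286)^2 = 154.4694
Step 3: Sum of squared deviations = 601.7143
Step 4: Sample variance = 601.7143 / 6 = 100.2857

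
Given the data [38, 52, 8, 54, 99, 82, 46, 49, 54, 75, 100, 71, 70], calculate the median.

54

Step 1: Sort the data in ascending order: [8, 38, 46, 49, 52, 54, 54, 70, 71, 75, 82, 99, 100]
Step 2: The number of values is n = 13.
Step 3: Since n is odd, the median is the middle value at position 7: 54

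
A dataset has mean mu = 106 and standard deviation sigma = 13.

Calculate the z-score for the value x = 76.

-2.3077

Step 1: Recall the z-score formula: z = (x - mu) / sigma
Step 2: Substitute values: z = (76 - 106) / 13
Step 3: z = -30 / 13 = -2.3077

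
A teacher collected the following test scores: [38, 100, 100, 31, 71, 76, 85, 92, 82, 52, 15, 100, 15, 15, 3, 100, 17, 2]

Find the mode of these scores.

100

Step 1: Count the frequency of each value:
  2: appears 1 time(s)
  3: appears 1 time(s)
  15: appears 3 time(s)
  17: appears 1 time(s)
  31: appears 1 time(s)
  38: appears 1 time(s)
  52: appears 1 time(s)
  71: appears 1 time(s)
  76: appears 1 time(s)
  82: appears 1 time(s)
  85: appears 1 time(s)
  92: appears 1 time(s)
  100: appears 4 time(s)
Step 2: The value 100 appears most frequently (4 times).
Step 3: Mode = 100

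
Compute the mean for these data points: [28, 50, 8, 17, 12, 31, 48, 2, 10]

22.8889

Step 1: Sum all values: 28 + 50 + 8 + 17 + 12 + 31 + 48 + 2 + 10 = 206
Step 2: Count the number of values: n = 9
Step 3: Mean = sum / n = 206 / 9 = 22.8889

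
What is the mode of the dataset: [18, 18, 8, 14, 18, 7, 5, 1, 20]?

18

Step 1: Count the frequency of each value:
  1: appears 1 time(s)
  5: appears 1 time(s)
  7: appears 1 time(s)
  8: appears 1 time(s)
  14: appears 1 time(s)
  18: appears 3 time(s)
  20: appears 1 time(s)
Step 2: The value 18 appears most frequently (3 times).
Step 3: Mode = 18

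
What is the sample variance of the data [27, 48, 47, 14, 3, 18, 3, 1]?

362.9821

Step 1: Compute the mean: (27 + 48 + 47 + 14 + 3 + 18 + 3 + 1) / 8 = 20.125
Step 2: Compute squared deviations from the mean:
  (27 - 20.125)^2 = 47.2656
  (48 - 20.125)^2 = 777.0156
  (47 - 20.125)^2 = 722.2656
  (14 - 20.125)^2 = 37.5156
  (3 - 20.125)^2 = 293.2656
  (18 - 20.125)^2 = 4.5156
  (3 - 20.125)^2 = 293.2656
  (1 - 20.125)^2 = 365.7656
Step 3: Sum of squared deviations = 2540.875
Step 4: Sample variance = 2540.875 / 7 = 362.9821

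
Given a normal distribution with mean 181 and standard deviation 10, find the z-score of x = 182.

0.1

Step 1: Recall the z-score formula: z = (x - mu) / sigma
Step 2: Substitute values: z = (182 - 181) / 10
Step 3: z = 1 / 10 = 0.1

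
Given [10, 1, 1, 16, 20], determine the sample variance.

74.3

Step 1: Compute the mean: (10 + 1 + 1 + 16 + 20) / 5 = 9.6
Step 2: Compute squared deviations from the mean:
  (10 - 9.6)^2 = 0.16
  (1 - 9.6)^2 = 73.96
  (1 - 9.6)^2 = 73.96
  (16 - 9.6)^2 = 40.96
  (20 - 9.6)^2 = 108.16
Step 3: Sum of squared deviations = 297.2
Step 4: Sample variance = 297.2 / 4 = 74.3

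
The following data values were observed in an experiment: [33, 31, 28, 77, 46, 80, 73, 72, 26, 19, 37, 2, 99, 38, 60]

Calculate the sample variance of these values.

742.2095

Step 1: Compute the mean: (33 + 31 + 28 + 77 + 46 + 80 + 73 + 72 + 26 + 19 + 37 + 2 + 99 + 38 + 60) / 15 = 48.0667
Step 2: Compute squared deviations from the mean:
  (33 - 48.0667)^2 = 227.0044
  (31 - 48.0667)^2 = 291.2711
  (28 - 48.0667)^2 = 402.6711
  (77 - 48.0667)^2 = 837.1378
  (46 - 48.0667)^2 = 4.2711
  (80 - 48.0667)^2 = 1019.7378
  (73 - 48.0667)^2 = 621.6711
  (72 - 48.0667)^2 = 572.8044
  (26 - 48.0667)^2 = 486.9378
  (19 - 48.0667)^2 = 844.8711
  (37 - 48.0667)^2 = 122.4711
  (2 - 48.0667)^2 = 2122.1378
  (99 - 48.0667)^2 = 2594.2044
  (38 - 48.0667)^2 = 101.3378
  (60 - 48.0667)^2 = 142.4044
Step 3: Sum of squared deviations = 10390.9333
Step 4: Sample variance = 10390.9333 / 14 = 742.2095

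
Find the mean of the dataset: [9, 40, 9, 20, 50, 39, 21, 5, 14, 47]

25.4

Step 1: Sum all values: 9 + 40 + 9 + 20 + 50 + 39 + 21 + 5 + 14 + 47 = 254
Step 2: Count the number of values: n = 10
Step 3: Mean = sum / n = 254 / 10 = 25.4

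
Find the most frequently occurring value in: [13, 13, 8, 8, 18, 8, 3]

8

Step 1: Count the frequency of each value:
  3: appears 1 time(s)
  8: appears 3 time(s)
  13: appears 2 time(s)
  18: appears 1 time(s)
Step 2: The value 8 appears most frequently (3 times).
Step 3: Mode = 8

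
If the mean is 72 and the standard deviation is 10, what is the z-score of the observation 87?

1.5

Step 1: Recall the z-score formula: z = (x - mu) / sigma
Step 2: Substitute values: z = (87 - 72) / 10
Step 3: z = 15 / 10 = 1.5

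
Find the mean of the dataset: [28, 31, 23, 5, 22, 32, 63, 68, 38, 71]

38.1

Step 1: Sum all values: 28 + 31 + 23 + 5 + 22 + 32 + 63 + 68 + 38 + 71 = 381
Step 2: Count the number of values: n = 10
Step 3: Mean = sum / n = 381 / 10 = 38.1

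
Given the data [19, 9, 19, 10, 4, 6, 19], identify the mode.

19

Step 1: Count the frequency of each value:
  4: appears 1 time(s)
  6: appears 1 time(s)
  9: appears 1 time(s)
  10: appears 1 time(s)
  19: appears 3 time(s)
Step 2: The value 19 appears most frequently (3 times).
Step 3: Mode = 19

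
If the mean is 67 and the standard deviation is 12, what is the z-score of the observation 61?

-0.5

Step 1: Recall the z-score formula: z = (x - mu) / sigma
Step 2: Substitute values: z = (61 - 67) / 12
Step 3: z = -6 / 12 = -0.5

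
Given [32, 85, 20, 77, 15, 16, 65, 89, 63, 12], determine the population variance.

885.04

Step 1: Compute the mean: (32 + 85 + 20 + 77 + 15 + 16 + 65 + 89 + 63 + 12) / 10 = 47.4
Step 2: Compute squared deviations from the mean:
  (32 - 47.4)^2 = 237.16
  (85 - 47.4)^2 = 1413.76
  (20 - 47.4)^2 = 750.76
  (77 - 47.4)^2 = 876.16
  (15 - 47.4)^2 = 1049.76
  (16 - 47.4)^2 = 985.96
  (65 - 47.4)^2 = 309.76
  (89 - 47.4)^2 = 1730.56
  (63 - 47.4)^2 = 243.36
  (12 - 47.4)^2 = 1253.16
Step 3: Sum of squared deviations = 8850.4
Step 4: Population variance = 8850.4 / 10 = 885.04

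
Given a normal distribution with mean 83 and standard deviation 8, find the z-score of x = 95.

1.5

Step 1: Recall the z-score formula: z = (x - mu) / sigma
Step 2: Substitute values: z = (95 - 83) / 8
Step 3: z = 12 / 8 = 1.5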